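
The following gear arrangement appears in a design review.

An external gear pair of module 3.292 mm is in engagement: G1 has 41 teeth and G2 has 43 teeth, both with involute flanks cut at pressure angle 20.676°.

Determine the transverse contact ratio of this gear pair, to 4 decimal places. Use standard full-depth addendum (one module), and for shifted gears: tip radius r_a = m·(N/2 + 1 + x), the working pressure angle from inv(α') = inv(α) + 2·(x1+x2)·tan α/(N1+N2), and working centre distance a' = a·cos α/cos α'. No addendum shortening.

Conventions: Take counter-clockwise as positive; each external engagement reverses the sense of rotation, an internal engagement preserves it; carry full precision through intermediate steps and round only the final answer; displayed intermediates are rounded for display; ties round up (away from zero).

recognized (one external pair, fixed centres): single-mesh tooth geometry, m = 3.292, N1 = 41, N2 = 43
base radii: r_b1 = 63.139363, r_b2 = 66.219331
tip radii: r_a1 = 70.778000, r_a2 = 74.070000
no profile shift: α' = α, a' = a
action lengths: √(r_a1²−r_b1²) = 31.983530, √(r_a2²−r_b2²) = 33.186820
base pitch p_b = π·m·cos α = 9.676008
CR = (31.983530 + 33.186820 − 138.264000·sin 20.67600°)/9.676008 = 1.689921
contact ratio ≈ 1.6899

1.6899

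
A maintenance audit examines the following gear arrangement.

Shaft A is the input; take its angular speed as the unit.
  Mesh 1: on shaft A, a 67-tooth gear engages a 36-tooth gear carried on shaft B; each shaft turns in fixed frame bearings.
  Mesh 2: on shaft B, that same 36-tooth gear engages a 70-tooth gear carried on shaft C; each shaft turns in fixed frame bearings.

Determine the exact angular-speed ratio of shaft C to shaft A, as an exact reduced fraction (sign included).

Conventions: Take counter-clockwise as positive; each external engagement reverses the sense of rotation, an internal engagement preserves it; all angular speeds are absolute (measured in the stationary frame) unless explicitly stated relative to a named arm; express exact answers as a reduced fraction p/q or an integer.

class = fixed-axis compound train [2 meshes; 2 ratios multiply, 2 sense flips]
mesh 1 [67T→36T]: running ratio 67/36, sense −
mesh 2 [36T→70T]: running ratio 67/70, sense +
ω_out/ω_in = 67/70

67/70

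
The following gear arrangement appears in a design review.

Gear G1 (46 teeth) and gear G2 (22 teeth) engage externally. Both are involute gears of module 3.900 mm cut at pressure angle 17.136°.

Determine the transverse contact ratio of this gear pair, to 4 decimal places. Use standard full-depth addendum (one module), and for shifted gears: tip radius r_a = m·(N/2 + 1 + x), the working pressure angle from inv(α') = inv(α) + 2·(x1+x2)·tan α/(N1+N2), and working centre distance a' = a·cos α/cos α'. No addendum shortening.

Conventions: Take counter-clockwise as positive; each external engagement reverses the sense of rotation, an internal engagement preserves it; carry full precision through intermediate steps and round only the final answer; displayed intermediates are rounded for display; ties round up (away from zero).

single-mesh involute tooth geometry (46T engaging 22T at module 3.900)
base radii: r_b1 = 85.718044, r_b2 = 40.995586
tip radii: r_a1 = 93.600000, r_a2 = 46.800000
no profile shift: α' = α, a' = a
action lengths: √(r_a1²−r_b1²) = 37.594905, √(r_a2²−r_b2²) = 22.574364
base pitch p_b = π·m·cos α = 11.708312
CR = (37.594905 + 22.574364 − 132.600000·sin 17.13600°)/11.708312 = 1.802130
contact ratio ≈ 1.8021

1.8021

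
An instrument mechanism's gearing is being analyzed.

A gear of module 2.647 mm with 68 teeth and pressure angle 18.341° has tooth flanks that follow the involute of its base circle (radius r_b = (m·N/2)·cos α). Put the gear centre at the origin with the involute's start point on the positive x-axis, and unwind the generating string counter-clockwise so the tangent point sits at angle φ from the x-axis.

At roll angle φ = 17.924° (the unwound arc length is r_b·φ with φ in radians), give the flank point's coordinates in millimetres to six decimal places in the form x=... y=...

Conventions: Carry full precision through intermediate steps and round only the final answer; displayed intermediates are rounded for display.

x=89.504523 y=0.863277

class = single-mesh tooth geometry [base-circle involute, m = 2.647, 68T]
pitch radius r_p = m·N/2 = 2.647·68/2 = 89.998000
base radius r_b = r_p·cos α = 89.998000·cos 18.341° = 85.426151
roll angle φ = 17.924° = 0.31283282 rad
x = r_b·(cos φ + φ·sin φ) = 89.504523
y = r_b·(sin φ − φ·cos φ) = 0.863277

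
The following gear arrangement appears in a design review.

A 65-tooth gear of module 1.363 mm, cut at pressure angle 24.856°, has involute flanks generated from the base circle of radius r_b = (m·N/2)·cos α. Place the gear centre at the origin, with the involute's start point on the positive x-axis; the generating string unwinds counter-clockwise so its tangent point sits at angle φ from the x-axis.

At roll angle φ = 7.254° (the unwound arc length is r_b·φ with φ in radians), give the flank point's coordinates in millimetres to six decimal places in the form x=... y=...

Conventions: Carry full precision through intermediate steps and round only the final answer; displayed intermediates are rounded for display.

recognized (one wheel, involute flank): single-mesh tooth geometry, m = 1.363, N = 65
pitch radius r_p = m·N/2 = 1.363·65/2 = 44.297500
base radius r_b = r_p·cos α = 44.297500·cos 24.856° = 40.194093
roll angle φ = 7.254° = 0.12660618 rad
x = r_b·(cos φ + φ·sin φ) = 40.514942
y = r_b·(sin φ − φ·cos φ) = 0.027146

x=40.514942 y=0.027146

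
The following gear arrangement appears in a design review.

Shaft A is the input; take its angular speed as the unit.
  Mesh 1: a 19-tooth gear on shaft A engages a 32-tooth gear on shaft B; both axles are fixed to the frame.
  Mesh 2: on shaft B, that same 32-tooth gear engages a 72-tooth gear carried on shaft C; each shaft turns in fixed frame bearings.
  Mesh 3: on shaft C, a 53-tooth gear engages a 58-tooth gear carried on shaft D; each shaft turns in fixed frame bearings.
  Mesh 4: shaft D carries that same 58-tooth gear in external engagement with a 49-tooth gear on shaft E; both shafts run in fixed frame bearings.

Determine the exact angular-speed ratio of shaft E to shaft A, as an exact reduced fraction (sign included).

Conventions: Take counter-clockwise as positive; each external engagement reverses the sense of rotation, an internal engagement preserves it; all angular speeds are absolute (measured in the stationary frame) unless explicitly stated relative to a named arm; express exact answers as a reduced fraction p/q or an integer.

1007/3528

class = fixed-axis compound train [4 meshes; 4 ratios multiply, 4 sense flips]
mesh 1 [19T→32T]: running ratio 19/32, sense −
mesh 2 [32T→72T]: running ratio 19/72, sense +
mesh 3 [53T→58T]: running ratio 1007/4176, sense −
mesh 4 [58T→49T]: running ratio 1007/3528, sense +
ω_out/ω_in = 1007/3528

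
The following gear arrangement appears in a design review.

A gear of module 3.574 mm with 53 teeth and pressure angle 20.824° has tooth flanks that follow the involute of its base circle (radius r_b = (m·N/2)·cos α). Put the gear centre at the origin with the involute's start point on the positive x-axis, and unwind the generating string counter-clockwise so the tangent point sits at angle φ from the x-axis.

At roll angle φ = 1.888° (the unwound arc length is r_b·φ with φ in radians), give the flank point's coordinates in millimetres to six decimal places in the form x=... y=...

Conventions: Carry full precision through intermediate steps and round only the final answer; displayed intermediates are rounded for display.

x=88.572227 y=0.001056

class = single-mesh tooth geometry [base-circle involute, m = 3.574, 53T]
pitch radius r_p = m·N/2 = 3.574·53/2 = 94.711000
base radius r_b = r_p·cos α = 94.711000·cos 20.824° = 88.524179
roll angle φ = 1.888° = 0.03295182 rad
x = r_b·(cos φ + φ·sin φ) = 88.572227
y = r_b·(sin φ − φ·cos φ) = 0.001056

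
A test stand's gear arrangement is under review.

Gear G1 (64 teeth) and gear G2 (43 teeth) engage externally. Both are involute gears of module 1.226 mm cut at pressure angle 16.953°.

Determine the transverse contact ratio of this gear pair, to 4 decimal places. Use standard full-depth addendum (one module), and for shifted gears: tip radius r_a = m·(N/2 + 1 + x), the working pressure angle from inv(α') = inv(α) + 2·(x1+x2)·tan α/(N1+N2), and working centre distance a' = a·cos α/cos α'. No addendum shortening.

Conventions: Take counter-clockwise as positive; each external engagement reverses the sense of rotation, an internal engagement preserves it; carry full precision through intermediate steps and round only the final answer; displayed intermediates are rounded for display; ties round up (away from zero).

recognized (one external pair, fixed centres): single-mesh tooth geometry, m = 1.226, N1 = 64, N2 = 43
base radii: r_b1 = 37.527145, r_b2 = 25.213550
tip radii: r_a1 = 40.458000, r_a2 = 27.585000
no profile shift: α' = α, a' = a
action lengths: √(r_a1²−r_b1²) = 15.118306, √(r_a2²−r_b2²) = 11.189687
base pitch p_b = π·m·cos α = 3.684219
CR = (15.118306 + 11.189687 − 65.591000·sin 16.95300°)/3.684219 = 1.949532
contact ratio ≈ 1.9495

1.9495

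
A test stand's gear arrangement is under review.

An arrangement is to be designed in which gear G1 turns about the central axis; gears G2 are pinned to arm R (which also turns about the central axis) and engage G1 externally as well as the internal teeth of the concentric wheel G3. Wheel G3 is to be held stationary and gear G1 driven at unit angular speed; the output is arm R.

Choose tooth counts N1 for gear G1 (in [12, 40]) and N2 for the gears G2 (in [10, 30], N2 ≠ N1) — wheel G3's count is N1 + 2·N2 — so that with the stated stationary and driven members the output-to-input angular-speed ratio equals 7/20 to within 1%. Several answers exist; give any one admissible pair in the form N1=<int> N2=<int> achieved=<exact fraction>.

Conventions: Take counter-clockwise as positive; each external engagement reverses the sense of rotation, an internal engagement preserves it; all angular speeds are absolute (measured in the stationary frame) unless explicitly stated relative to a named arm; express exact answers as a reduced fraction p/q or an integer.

class = planetary set [ratio 7/20 wanted; Willis about the carrier]
Willis with ω_ring = 0: ω_arm/ω_sun = N1/(N1+N3); set equal to 7/20  ⇒  N3/N1 = 1/(7/20) − 1 = 13/7
N3 = N1 + 2·N2  ⇒  N2/N1 = (N3/N1 − 1)/2 = (13/7 − 1)/2 = 3/7
smallest multiple with N1 ≥ 12 and N2 ≥ 10: k = 4  ⇒  N1 = 4·7 = 28, N2 = 4·3 = 12 (N1 ≤ 40, N2 ≤ 30, N2 ≠ N1 ✓), N3 = 28 + 2·12 = 52
check: N1/(N1+N3) with N1 = 28, N3 = 52 gives 7/20; |achieved − target| = 0 ≤ 7/2000 ✓

N1=28 N2=12 achieved=7/20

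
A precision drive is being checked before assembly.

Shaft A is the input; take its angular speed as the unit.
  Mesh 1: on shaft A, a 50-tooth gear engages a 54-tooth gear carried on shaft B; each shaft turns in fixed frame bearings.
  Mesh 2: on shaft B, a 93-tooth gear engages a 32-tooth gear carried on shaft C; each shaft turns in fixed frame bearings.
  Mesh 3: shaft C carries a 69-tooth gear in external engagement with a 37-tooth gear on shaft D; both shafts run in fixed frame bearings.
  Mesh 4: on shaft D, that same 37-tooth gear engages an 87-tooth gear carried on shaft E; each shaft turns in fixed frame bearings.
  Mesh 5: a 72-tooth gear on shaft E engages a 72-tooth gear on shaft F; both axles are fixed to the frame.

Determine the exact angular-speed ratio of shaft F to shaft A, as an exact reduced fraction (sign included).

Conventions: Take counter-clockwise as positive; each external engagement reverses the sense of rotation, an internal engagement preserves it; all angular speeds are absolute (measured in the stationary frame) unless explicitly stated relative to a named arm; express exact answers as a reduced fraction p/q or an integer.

class = fixed-axis compound train [5 meshes; 5 ratios multiply, 5 sense flips]
mesh 1 [50T→54T]: running ratio 25/27, sense −
mesh 2 [93T→32T]: running ratio 775/288, sense +
mesh 3 [69T→37T]: running ratio 17825/3552, sense −
mesh 4 [37T→87T]: running ratio 17825/8352, sense +
mesh 5 [72T→72T]: running ratio 17825/8352, sense −
ω_out/ω_in = -17825/8352

-17825/8352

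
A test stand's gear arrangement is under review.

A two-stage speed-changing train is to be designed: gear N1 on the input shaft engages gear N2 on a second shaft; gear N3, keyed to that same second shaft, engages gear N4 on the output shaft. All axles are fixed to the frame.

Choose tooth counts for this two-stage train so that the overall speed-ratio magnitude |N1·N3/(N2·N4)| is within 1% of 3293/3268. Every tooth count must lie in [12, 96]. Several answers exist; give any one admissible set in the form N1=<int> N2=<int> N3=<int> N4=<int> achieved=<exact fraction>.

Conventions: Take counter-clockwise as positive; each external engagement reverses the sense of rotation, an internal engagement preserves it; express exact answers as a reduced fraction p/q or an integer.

N1=37 N2=38 N3=89 N4=86 achieved=3293/3268

topology: fixed-axis compound train — 2 stages, target 3293/3268
target = 3293/3268 in lowest terms: an exact hit needs N1·N3 = k·3293 and N2·N4 = k·3268 for one integer k, every count in [12, 96]; additionally prefer no 1:1 stage (N1 ≠ N2, N3 ≠ N4)
k = 1: N1·N3 = 3293 = 37·89, N2·N4 = 3268 = 38·86
achieved = 37·89/(38·86) = 3293/3268; |achieved − target| = 0 ≤ 3293/326800 ✓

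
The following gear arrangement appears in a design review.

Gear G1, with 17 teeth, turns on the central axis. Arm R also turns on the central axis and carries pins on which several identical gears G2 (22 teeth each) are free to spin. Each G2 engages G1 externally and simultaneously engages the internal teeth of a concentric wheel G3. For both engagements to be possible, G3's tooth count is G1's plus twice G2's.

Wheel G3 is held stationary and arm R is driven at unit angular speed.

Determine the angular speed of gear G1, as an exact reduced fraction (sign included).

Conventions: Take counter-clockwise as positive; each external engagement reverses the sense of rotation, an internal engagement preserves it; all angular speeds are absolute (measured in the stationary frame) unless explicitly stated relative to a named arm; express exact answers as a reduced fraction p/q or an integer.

recognized (axles ride arm R): planetary set, 17/22/61 teeth
ring teeth: 17 + 2·22 = 61
17(ω_sun−ω_arm) = −61(ω_ring−ω_arm),  ω_ring = 0, ω_arm = 1
ω_sun = 1 − (61/17)(0−1) = 78/17
exact speed ratio = 78/17

78/17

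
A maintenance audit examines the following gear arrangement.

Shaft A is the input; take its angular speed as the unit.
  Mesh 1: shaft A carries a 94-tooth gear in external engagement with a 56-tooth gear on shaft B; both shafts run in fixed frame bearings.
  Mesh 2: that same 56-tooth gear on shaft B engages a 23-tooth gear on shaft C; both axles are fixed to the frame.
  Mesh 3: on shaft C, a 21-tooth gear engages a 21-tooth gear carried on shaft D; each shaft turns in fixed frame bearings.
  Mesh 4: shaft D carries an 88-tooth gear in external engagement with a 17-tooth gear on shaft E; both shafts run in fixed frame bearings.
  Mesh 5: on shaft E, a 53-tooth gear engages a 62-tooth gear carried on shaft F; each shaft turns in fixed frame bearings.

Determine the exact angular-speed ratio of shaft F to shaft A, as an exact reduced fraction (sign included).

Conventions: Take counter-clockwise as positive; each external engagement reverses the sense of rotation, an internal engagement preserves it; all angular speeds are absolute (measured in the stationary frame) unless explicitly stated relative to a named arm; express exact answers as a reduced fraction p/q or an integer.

-219208/12121

class = fixed-axis compound train [5 meshes; 5 ratios multiply, 5 sense flips]
mesh 1 [94T→56T]: running ratio 47/28, sense −
mesh 2 [56T→23T]: running ratio 94/23, sense +
mesh 3 [21T→21T]: running ratio 94/23, sense −
mesh 4 [88T→17T]: running ratio 8272/391, sense +
mesh 5 [53T→62T]: running ratio 219208/12121, sense −
ω_out/ω_in = -219208/12121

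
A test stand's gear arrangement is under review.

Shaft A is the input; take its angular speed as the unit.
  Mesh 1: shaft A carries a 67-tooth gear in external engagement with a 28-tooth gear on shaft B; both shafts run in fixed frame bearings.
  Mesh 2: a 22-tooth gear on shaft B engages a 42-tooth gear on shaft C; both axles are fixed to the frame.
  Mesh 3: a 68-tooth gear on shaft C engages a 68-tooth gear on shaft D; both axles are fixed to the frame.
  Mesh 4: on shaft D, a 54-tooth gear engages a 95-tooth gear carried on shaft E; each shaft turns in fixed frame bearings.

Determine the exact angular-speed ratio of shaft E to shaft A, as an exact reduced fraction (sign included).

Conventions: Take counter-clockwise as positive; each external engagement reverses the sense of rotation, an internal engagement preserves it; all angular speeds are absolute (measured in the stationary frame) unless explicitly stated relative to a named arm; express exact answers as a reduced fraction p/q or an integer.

class = fixed-axis compound train [4 meshes; 4 ratios multiply, 4 sense flips]
mesh 1 [67T→28T]: running ratio 67/28, sense −
mesh 2 [22T→42T]: running ratio 737/588, sense +
mesh 3 [68T→68T]: running ratio 737/588, sense −
mesh 4 [54T→95T]: running ratio 6633/9310, sense +
ω_out/ω_in = 6633/9310

6633/9310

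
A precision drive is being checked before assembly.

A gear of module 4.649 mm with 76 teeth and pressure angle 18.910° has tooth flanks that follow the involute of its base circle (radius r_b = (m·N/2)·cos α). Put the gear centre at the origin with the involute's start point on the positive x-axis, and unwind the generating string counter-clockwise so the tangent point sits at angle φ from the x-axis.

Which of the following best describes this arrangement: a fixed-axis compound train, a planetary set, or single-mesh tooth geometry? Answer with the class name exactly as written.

recognized (one wheel, involute flank): single-mesh tooth geometry, m = 4.649, N = 76
classification: single-mesh tooth geometry

single-mesh tooth geometry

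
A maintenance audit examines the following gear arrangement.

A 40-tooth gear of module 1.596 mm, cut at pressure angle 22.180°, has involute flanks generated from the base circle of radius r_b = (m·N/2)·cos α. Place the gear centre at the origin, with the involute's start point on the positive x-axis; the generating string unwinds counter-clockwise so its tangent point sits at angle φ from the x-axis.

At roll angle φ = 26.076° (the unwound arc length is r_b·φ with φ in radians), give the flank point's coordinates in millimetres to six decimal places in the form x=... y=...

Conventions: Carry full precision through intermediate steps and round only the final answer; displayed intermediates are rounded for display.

topology: single-mesh involute geometry — m = 1.596, N = 40
pitch radius r_p = m·N/2 = 1.596·40/2 = 31.920000
base radius r_b = r_p·cos α = 31.920000·cos 22.180° = 29.557997
roll angle φ = 26.076° = 0.45511206 rad
x = r_b·(cos φ + φ·sin φ) = 32.462431
y = r_b·(sin φ − φ·cos φ) = 0.909676

x=32.462431 y=0.909676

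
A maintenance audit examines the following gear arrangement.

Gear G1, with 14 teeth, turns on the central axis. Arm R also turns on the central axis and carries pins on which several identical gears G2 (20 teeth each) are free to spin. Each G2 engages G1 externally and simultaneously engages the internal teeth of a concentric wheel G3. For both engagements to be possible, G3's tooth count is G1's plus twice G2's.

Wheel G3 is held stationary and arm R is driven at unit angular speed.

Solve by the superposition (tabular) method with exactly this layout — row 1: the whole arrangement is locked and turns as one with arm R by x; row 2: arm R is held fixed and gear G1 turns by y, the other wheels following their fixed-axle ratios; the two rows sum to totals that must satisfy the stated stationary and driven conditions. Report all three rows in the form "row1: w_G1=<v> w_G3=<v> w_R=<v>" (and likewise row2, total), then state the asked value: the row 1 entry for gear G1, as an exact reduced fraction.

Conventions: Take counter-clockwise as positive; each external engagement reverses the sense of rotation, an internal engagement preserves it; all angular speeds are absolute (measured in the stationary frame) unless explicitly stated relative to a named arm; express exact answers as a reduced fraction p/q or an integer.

class = planetary set [G3 = 14+2·20 = 54; Willis about the carrier]
row 1: whole set turns with the arm by x
superposition row 2 [arm held]: sun y, ring −(14/54)·y, arm 0
boundary: total ω_ring = x − (14/54)·y = 0 and total ω_arm = x = 1  ⇒  y = 27/7, x = 1
row 2 ring = −(14/54)·27/7 = -1
totals (row 1 + row 2): sun 1 + 27/7 = 34/7, ring 1 + (-1) = 0, arm 1 + 0 = 1
asked cell (row1, sun) = 1

row1: w_G1=1 w_G3=1 w_R=1
row2: w_G1=27/7 w_G3=-1 w_R=0
total: w_G1=34/7 w_G3=0 w_R=1
asked value: 1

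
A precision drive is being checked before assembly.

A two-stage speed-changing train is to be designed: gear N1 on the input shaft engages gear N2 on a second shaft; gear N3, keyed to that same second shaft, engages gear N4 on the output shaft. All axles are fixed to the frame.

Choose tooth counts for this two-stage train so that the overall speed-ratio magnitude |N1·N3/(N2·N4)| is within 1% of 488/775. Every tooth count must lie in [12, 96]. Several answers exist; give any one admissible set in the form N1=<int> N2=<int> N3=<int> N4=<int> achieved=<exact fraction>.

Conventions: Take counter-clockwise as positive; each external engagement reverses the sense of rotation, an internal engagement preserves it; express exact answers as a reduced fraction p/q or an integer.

N1=16 N2=25 N3=61 N4=62 achieved=488/775

design class (target 488/775): fixed-axis compound train
target = 488/775 in lowest terms: an exact hit needs N1·N3 = k·488 and N2·N4 = k·775 for one integer k, every count in [12, 96]; additionally prefer no 1:1 stage (N1 ≠ N2, N3 ≠ N4)
k = 1: no 1:1-free in-range split of k·488 and k·775 into factor pairs; take k = 2
k = 2: N1·N3 = 976 = 16·61, N2·N4 = 1550 = 25·62
achieved = 16·61/(25·62) = 488/775; |achieved − target| = 0 ≤ 122/19375 ✓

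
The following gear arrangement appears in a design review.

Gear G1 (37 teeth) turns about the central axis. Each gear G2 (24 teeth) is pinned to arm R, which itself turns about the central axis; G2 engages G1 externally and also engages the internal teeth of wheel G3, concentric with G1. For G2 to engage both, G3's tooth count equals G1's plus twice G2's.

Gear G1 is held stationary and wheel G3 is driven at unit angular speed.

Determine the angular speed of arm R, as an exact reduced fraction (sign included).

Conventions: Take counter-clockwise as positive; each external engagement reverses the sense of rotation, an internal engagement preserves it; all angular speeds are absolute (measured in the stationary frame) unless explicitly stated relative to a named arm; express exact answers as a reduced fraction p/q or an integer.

85/122

class = planetary set [G3 = 37+2·24 = 85; Willis about the carrier]
ring teeth: 37 + 2·24 = 85
37(ω_sun−ω_arm) = −85(ω_ring−ω_arm),  ω_sun = 0, ω_ring = 1
37(0−ω_arm) = −85(1−ω_arm)  ⇒  122·ω_arm = 85  ⇒  ω_arm = 85/122
exact speed ratio = 85/122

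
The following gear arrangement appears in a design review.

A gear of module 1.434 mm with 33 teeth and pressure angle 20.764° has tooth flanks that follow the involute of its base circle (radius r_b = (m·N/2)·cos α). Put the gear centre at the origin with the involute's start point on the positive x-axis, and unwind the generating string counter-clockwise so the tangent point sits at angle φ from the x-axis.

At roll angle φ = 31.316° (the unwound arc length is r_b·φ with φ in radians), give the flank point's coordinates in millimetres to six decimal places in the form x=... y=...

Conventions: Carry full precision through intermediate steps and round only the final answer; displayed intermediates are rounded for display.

x=25.186090 y=1.168550

recognized (one wheel, involute flank): single-mesh tooth geometry, m = 1.434, N = 33
pitch radius r_p = m·N/2 = 1.434·33/2 = 23.661000
base radius r_b = r_p·cos α = 23.661000·cos 20.764° = 22.124185
roll angle φ = 31.316° = 0.54656731 rad
x = r_b·(cos φ + φ·sin φ) = 25.186090
y = r_b·(sin φ − φ·cos φ) = 1.168550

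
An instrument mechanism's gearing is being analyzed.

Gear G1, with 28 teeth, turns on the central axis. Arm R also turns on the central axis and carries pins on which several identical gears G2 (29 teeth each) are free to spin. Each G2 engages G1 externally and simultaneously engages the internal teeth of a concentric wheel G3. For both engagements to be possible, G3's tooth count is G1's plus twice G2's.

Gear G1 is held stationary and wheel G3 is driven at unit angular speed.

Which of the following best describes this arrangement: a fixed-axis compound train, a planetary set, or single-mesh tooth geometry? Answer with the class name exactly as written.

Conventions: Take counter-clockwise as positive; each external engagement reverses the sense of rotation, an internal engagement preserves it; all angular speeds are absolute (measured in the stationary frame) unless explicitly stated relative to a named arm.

planetary set (28T centre, 29T on arm, 86T internal) — Willis relation
classification: planetary set

planetary set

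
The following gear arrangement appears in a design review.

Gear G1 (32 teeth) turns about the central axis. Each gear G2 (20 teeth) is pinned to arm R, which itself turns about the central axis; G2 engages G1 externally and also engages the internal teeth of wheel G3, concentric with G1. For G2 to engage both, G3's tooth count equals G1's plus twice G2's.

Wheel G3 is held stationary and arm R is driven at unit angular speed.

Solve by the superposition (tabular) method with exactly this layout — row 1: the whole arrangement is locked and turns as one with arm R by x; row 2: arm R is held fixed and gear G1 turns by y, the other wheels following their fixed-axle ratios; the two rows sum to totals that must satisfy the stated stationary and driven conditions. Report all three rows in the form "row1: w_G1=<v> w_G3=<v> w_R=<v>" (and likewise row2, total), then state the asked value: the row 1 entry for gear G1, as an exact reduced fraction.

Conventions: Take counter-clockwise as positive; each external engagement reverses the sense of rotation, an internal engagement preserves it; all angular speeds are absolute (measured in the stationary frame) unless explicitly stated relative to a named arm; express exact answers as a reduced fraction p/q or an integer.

recognized (axles ride arm R): planetary set, 32/20/72 teeth
row 1: whole set turns with the arm by x
row 2 (arm held, sun turns y): ω_ring = −(32/72)·y, ω_arm = 0
boundary: total ω_ring = x − (32/72)·y = 0 and total ω_arm = x = 1  ⇒  y = 9/4, x = 1
row 2 ring = −(32/72)·9/4 = -1
totals (row 1 + row 2): sun 1 + 9/4 = 13/4, ring 1 + (-1) = 0, arm 1 + 0 = 1
asked cell (row1, sun) = 1

row1: w_G1=1 w_G3=1 w_R=1
row2: w_G1=9/4 w_G3=-1 w_R=0
total: w_G1=13/4 w_G3=0 w_R=1
asked value: 1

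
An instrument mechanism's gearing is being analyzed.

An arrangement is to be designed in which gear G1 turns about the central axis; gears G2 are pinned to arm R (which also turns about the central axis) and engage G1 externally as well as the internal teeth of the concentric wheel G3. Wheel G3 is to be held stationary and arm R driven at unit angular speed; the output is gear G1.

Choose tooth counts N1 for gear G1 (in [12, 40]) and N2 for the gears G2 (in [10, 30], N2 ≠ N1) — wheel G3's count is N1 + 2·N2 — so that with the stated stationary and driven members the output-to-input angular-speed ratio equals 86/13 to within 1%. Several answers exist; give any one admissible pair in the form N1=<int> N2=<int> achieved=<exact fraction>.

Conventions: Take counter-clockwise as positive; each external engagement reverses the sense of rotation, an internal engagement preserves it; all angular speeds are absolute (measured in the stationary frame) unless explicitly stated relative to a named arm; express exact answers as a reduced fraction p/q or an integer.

N1=13 N2=30 achieved=86/13

topology: planetary set — design target 86/13, arm = carrier (Willis)
Willis with ω_ring = 0: ω_sun/ω_arm = (N1+N3)/N1; set equal to 86/13  ⇒  N3/N1 = 86/13 − 1 = 73/13
N3 = N1 + 2·N2  ⇒  N2/N1 = (N3/N1 − 1)/2 = (73/13 − 1)/2 = 30/13
smallest multiple with N1 ≥ 12 and N2 ≥ 10: k = 1  ⇒  N1 = 1·13 = 13, N2 = 1·30 = 30 (N1 ≤ 40, N2 ≤ 30, N2 ≠ N1 ✓), N3 = 13 + 2·30 = 73
check: (N1+N3)/N1 with N1 = 13, N3 = 73 gives 86/13; |achieved − target| = 0 ≤ 43/650 ✓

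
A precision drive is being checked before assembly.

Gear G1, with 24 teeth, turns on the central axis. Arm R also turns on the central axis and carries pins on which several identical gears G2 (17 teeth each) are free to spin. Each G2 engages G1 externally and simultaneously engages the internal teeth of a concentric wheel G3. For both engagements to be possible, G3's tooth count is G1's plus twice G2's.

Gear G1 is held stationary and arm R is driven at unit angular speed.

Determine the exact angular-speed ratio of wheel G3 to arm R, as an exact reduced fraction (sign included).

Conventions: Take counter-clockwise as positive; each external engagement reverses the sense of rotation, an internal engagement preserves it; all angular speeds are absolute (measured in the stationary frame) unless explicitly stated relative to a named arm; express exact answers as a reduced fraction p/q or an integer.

class = planetary set [G3 = 24+2·17 = 58; Willis about the carrier]
ring teeth: 24 + 2·17 = 58
24(ω_sun−ω_arm) = −58(ω_ring−ω_arm),  ω_sun = 0, ω_arm = 1
ω_ring = 1 − (24/58)(0−1) = 41/29
ω_out/ω_in = 41/29

41/29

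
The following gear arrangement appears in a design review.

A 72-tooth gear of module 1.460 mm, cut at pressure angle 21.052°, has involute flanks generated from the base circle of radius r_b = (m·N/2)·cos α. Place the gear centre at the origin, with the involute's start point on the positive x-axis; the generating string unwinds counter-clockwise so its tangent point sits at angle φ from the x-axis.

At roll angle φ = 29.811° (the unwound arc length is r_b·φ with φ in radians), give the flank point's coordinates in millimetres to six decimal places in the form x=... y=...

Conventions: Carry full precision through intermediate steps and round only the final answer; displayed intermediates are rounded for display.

recognized (one wheel, involute flank): single-mesh tooth geometry, m = 1.460, N = 72
pitch radius r_p = m·N/2 = 1.460·72/2 = 52.560000
base radius r_b = r_p·cos α = 52.560000·cos 21.052° = 49.051872
roll angle φ = 29.811° = 0.52030010 rad
x = r_b·(cos φ + φ·sin φ) = 55.248708
y = r_b·(sin φ − φ·cos φ) = 2.241266

x=55.248708 y=2.241266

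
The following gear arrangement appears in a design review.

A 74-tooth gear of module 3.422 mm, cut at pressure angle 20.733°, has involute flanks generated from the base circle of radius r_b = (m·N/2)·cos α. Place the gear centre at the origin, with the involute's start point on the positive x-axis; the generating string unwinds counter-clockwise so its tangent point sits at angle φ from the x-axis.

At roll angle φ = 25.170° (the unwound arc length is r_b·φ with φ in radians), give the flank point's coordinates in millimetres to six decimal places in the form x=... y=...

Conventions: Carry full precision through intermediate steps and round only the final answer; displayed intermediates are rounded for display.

topology: single-mesh involute geometry — m = 3.422, N = 74
pitch radius r_p = m·N/2 = 3.422·74/2 = 126.614000
base radius r_b = r_p·cos α = 126.614000·cos 20.733° = 118.414514
roll angle φ = 25.170° = 0.43929937 rad
x = r_b·(cos φ + φ·sin φ) = 129.295184
y = r_b·(sin φ − φ·cos φ) = 3.282170

x=129.295184 y=3.282170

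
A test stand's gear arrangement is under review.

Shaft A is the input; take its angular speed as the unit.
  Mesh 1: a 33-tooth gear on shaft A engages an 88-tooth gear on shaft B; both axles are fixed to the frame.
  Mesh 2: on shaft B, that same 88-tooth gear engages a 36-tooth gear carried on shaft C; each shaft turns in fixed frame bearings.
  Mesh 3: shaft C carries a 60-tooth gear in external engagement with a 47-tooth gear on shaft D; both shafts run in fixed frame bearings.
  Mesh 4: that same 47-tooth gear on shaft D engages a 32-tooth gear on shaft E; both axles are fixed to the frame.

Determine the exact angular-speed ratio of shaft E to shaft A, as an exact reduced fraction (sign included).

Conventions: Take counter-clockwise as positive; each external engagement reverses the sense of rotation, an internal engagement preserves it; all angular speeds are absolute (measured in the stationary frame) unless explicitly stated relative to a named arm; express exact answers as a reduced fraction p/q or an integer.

55/32

class = fixed-axis compound train [4 meshes; 4 ratios multiply, 4 sense flips]
mesh 1 [33T→88T]: running ratio 3/8, sense −
mesh 2 [88T→36T]: running ratio 11/12, sense +
mesh 3 [60T→47T]: running ratio 55/47, sense −
mesh 4 [47T→32T]: running ratio 55/32, sense +
ω_out/ω_in = 55/32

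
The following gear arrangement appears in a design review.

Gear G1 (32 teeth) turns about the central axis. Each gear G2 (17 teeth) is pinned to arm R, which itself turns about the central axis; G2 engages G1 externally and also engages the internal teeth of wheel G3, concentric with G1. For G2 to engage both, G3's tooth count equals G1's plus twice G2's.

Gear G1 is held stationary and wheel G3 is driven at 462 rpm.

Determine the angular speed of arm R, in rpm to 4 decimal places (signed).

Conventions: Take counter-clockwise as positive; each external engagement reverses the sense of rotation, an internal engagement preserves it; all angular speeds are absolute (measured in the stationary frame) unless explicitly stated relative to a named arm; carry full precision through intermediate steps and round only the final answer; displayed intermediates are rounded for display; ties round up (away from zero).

planetary set (32T centre, 17T on arm, 66T internal) — Willis relation
normalise by the input: solve with ω_ring = 1, then scale by 462 rpm
ring teeth: 32 + 2·17 = 66
32(ω_sun−ω_arm) = −66(ω_ring−ω_arm),  ω_sun = 0, ω_ring = 1
32(0−ω_arm) = −66(1−ω_arm)  ⇒  98·ω_arm = 66  ⇒  ω_arm = 33/49
scale: ω_arm = 33/49 × 462 rpm = +311.1429 rpm

+311.1429 rpm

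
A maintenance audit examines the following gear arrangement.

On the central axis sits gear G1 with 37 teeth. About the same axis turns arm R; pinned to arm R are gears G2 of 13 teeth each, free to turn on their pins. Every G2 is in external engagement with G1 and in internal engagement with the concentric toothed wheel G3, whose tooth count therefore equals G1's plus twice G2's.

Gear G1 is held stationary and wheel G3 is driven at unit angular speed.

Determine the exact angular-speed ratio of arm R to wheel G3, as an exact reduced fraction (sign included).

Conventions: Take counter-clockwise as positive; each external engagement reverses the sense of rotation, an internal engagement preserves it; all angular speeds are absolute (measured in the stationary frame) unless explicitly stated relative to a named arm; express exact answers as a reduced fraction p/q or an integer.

63/100

class = planetary set [G3 = 37+2·13 = 63; Willis about the carrier]
ring teeth: 37 + 2·13 = 63
37(ω_sun−ω_arm) = −63(ω_ring−ω_arm),  ω_sun = 0, ω_ring = 1
37(0−ω_arm) = −63(1−ω_arm)  ⇒  100·ω_arm = 63  ⇒  ω_arm = 63/100
ω_out/ω_in = 63/100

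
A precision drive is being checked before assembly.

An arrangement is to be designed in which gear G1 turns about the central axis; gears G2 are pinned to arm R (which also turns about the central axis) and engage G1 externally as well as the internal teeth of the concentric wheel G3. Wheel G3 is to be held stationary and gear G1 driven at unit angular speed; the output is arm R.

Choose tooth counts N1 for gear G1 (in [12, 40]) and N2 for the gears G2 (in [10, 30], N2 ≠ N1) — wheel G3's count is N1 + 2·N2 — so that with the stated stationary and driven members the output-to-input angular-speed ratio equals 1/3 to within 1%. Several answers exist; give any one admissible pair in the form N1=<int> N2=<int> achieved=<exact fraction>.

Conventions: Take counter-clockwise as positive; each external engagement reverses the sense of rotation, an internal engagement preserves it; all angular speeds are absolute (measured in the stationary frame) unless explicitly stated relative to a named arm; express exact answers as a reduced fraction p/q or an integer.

N1=20 N2=10 achieved=1/3

topology: planetary set — design target 1/3, arm = carrier (Willis)
Willis with ω_ring = 0: ω_arm/ω_sun = N1/(N1+N3); set equal to 1/3  ⇒  N3/N1 = 1/(1/3) − 1 = 2
N3 = N1 + 2·N2  ⇒  N2/N1 = (N3/N1 − 1)/2 = (2 − 1)/2 = 1/2
smallest multiple with N1 ≥ 12 and N2 ≥ 10: k = 10  ⇒  N1 = 10·2 = 20, N2 = 10·1 = 10 (N1 ≤ 40, N2 ≤ 30, N2 ≠ N1 ✓), N3 = 20 + 2·10 = 40
check: N1/(N1+N3) with N1 = 20, N3 = 40 gives 1/3; |achieved − target| = 0 ≤ 1/300 ✓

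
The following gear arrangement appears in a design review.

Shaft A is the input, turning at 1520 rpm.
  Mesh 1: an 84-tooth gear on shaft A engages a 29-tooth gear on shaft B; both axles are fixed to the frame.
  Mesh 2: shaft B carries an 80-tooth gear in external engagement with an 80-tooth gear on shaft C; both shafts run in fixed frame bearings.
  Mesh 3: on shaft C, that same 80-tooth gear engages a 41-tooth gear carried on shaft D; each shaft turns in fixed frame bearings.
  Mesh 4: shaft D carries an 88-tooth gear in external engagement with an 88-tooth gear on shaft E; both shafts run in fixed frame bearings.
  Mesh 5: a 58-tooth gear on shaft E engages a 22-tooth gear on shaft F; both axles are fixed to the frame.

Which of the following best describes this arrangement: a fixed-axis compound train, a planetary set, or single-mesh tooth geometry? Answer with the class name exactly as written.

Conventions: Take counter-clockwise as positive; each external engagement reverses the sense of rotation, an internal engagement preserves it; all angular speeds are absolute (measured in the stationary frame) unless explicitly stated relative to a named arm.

fixed-axis compound train

class = fixed-axis compound train [5 meshes; 5 ratios multiply, 5 sense flips]
classification: fixed-axis compound train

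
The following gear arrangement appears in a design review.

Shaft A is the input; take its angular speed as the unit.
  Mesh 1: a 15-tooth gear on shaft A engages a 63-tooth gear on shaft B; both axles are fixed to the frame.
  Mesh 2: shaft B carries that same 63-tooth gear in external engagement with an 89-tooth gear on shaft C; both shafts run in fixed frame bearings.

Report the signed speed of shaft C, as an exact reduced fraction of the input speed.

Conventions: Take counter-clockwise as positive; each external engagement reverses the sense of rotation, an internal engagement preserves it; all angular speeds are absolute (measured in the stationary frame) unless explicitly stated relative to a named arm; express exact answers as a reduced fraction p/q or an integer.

2-mesh fixed-axis compound train (all bearings frame-fixed)
mesh 1 [15T→63T]: |ω|/ω_in = 1×15/63 = 5/21, sense flips to −
mesh 2 [63T→89T]: |ω|/ω_in = (5/21)×63/89 = 15/89, sense flips to +
signed output speed (× input speed) = 15/89

15/89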